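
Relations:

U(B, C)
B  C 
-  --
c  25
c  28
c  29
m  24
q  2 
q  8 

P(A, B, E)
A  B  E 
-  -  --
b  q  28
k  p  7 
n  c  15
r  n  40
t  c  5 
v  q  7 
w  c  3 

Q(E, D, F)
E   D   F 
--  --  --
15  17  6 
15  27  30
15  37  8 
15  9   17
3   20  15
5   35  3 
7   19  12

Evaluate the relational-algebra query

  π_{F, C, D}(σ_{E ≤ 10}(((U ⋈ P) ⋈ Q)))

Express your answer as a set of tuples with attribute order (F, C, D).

Natural join on B: {(c, 25, n, 15), (c, 25, t, 5), (c, 25, w, 3), (c, 28, n, 15), (c, 28, t, 5), (c, 28, w, 3), (c, 29, n, 15), (c, 29, t, 5), (c, 29, w, 3), (q, 2, b, 28), (q, 2, v, 7), (q, 8, b, 28), (q, 8, v, 7)}
Natural join on E: {(c, 25, n, 15, 17, 6), (c, 25, n, 15, 27, 30), (c, 25, n, 15, 37, 8), (c, 25, n, 15, 9, 17), (c, 25, t, 5, 35, 3), (c, 25, w, 3, 20, 15), (c, 28, n, 15, 17, 6), (c, 28, n, 15, 27, 30), (c, 28, n, 15, 37, 8), (c, 28, n, 15, 9, 17), (c, 28, t, 5, 35, 3), (c, 28, w, 3, 20, 15), (c, 29, n, 15, 17, 6), (c, 29, n, 15, 27, 30), (c, 29, n, 15, 37, 8), (c, 29, n, 15, 9, 17), (c, 29, t, 5, 35, 3), (c, 29, w, 3, 20, 15), (q, 2, v, 7, 19, 12), (q, 8, v, 7, 19, 12)}
Selection E ≤ 10: {(c, 25, t, 5, 35, 3), (c, 25, w, 3, 20, 15), (c, 28, t, 5, 35, 3), (c, 28, w, 3, 20, 15), (c, 29, t, 5, 35, 3), (c, 29, w, 3, 20, 15), (q, 2, v, 7, 19, 12), (q, 8, v, 7, 19, 12)}
π[F, C, D]: project onto (F, C, D) → {(12, 2, 19), (12, 8, 19), (15, 25, 20), (15, 28, 20), (15, 29, 20), (3, 25, 35), (3, 28, 35), (3, 29, 35)}

{(12, 2, 19), (12, 8, 19), (15, 25, 20), (15, 28, 20), (15, 29, 20), (3, 25, 35), (3, 28, 35), (3, 29, 35)}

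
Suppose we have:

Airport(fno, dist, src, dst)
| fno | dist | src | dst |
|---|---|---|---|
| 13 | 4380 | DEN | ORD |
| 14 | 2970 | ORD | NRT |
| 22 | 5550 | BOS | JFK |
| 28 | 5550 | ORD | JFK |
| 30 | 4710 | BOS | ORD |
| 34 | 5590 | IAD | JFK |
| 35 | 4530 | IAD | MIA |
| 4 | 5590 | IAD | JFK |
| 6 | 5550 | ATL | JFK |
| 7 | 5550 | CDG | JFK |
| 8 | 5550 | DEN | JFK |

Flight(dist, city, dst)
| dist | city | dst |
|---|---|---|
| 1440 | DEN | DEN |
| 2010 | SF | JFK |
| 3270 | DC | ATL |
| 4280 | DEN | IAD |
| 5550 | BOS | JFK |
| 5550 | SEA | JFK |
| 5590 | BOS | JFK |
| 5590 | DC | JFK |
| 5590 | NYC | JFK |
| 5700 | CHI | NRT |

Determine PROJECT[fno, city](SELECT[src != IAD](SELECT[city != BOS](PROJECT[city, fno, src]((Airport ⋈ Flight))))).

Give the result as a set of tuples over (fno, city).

{(22, SEA), (28, SEA), (6, SEA), (7, SEA), (8, SEA)}

Natural join on dist, dst: {(22, 5550, BOS, JFK, BOS), (22, 5550, BOS, JFK, SEA), (28, 5550, ORD, JFK, BOS), (28, 5550, ORD, JFK, SEA), (34, 5590, IAD, JFK, BOS), (34, 5590, IAD, JFK, DC), (34, 5590, IAD, JFK, NYC), (4, 5590, IAD, JFK, BOS), (4, 5590, IAD, JFK, DC), (4, 5590, IAD, JFK, NYC), (6, 5550, ATL, JFK, BOS), (6, 5550, ATL, JFK, SEA), (7, 5550, CDG, JFK, BOS), (7, 5550, CDG, JFK, SEA), (8, 5550, DEN, JFK, BOS), (8, 5550, DEN, JFK, SEA)}
Projecting to city, fno, src: {(BOS, 22, BOS), (BOS, 28, ORD), (BOS, 34, IAD), (BOS, 4, IAD), (BOS, 6, ATL), (BOS, 7, CDG), (BOS, 8, DEN), (DC, 34, IAD), (DC, 4, IAD), (NYC, 34, IAD), (NYC, 4, IAD), (SEA, 22, BOS), (SEA, 28, ORD), (SEA, 6, ATL), (SEA, 7, CDG), (SEA, 8, DEN)}
σ[city != BOS]: keep tuples satisfying city != BOS → {(DC, 34, IAD), (DC, 4, IAD), (NYC, 34, IAD), (NYC, 4, IAD), (SEA, 22, BOS), (SEA, 28, ORD), (SEA, 6, ATL), (SEA, 7, CDG), (SEA, 8, DEN)}
σ[src != IAD]: keep tuples satisfying src != IAD → {(SEA, 22, BOS), (SEA, 28, ORD), (SEA, 6, ATL), (SEA, 7, CDG), (SEA, 8, DEN)}
Projecting to fno, city: {(22, SEA), (28, SEA), (6, SEA), (7, SEA), (8, SEA)}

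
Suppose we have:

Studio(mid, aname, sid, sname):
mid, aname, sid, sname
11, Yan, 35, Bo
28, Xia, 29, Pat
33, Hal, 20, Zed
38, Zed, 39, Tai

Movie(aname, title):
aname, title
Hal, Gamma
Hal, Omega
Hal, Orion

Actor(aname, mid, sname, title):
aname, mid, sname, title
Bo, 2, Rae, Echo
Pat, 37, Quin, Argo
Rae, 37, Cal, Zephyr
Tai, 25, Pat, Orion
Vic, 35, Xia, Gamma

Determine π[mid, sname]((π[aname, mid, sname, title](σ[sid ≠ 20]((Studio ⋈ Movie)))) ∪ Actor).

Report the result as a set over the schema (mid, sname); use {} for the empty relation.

Studio ⋈ Movie (natural join on aname): {(33, Hal, 20, Zed, Gamma), (33, Hal, 20, Zed, Omega), (33, Hal, 20, Zed, Orion)}
σ[sid ≠ 20]: keep tuples satisfying sid ≠ 20 → {}
π_{aname, mid, sname, title} gives {}.
Taking the union: {(Bo, 2, Rae, Echo), (Pat, 37, Quin, Argo), (Rae, 37, Cal, Zephyr), (Tai, 25, Pat, Orion), (Vic, 35, Xia, Gamma)}
π_{mid, sname} gives {(2, Rae), (25, Pat), (35, Xia), (37, Cal), (37, Quin)}.

{(2, Rae), (25, Pat), (35, Xia), (37, Cal), (37, Quin)}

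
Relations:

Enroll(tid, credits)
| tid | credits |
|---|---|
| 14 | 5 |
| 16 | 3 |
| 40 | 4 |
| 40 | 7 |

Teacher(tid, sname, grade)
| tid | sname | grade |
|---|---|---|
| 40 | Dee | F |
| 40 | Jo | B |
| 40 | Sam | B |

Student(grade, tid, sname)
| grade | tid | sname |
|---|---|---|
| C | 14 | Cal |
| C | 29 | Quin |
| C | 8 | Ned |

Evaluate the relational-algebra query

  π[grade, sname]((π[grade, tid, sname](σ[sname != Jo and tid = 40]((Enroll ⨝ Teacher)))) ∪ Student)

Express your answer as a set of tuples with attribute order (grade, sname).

{(B, Sam), (C, Cal), (C, Ned), (C, Quin), (F, Dee)}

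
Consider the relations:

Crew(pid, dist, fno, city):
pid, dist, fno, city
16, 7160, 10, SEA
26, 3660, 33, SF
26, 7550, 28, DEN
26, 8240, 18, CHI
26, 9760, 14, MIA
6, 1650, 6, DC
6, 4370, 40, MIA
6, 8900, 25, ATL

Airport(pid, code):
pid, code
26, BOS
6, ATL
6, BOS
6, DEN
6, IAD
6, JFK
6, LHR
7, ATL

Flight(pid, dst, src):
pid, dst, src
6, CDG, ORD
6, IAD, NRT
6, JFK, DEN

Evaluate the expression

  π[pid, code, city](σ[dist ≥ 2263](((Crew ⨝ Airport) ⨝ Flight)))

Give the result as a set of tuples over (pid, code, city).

{(6, ATL, ATL), (6, ATL, MIA), (6, BOS, ATL), (6, BOS, MIA), (6, DEN, ATL), (6, DEN, MIA), (6, IAD, ATL), (6, IAD, MIA), (6, JFK, ATL), (6, JFK, MIA), (6, LHR, ATL), (6, LHR, MIA)}

Crew ⋈ Airport (natural join on pid): {(26, 3660, 33, SF, BOS), (26, 7550, 28, DEN, BOS), (26, 8240, 18, CHI, BOS), (26, 9760, 14, MIA, BOS), (6, 1650, 6, DC, ATL), (6, 1650, 6, DC, BOS), (6, 1650, 6, DC, DEN), (6, 1650, 6, DC, IAD), (6, 1650, 6, DC, JFK), (6, 1650, 6, DC, LHR), (6, 4370, 40, MIA, ATL), (6, 4370, 40, MIA, BOS), (6, 4370, 40, MIA, DEN), (6, 4370, 40, MIA, IAD), (6, 4370, 40, MIA, JFK), (6, 4370, 40, MIA, LHR), (6, 8900, 25, ATL, ATL), (6, 8900, 25, ATL, BOS), (6, 8900, 25, ATL, DEN), (6, 8900, 25, ATL, IAD), (6, 8900, 25, ATL, JFK), (6, 8900, 25, ATL, LHR)}
(Crew ⨝ Airport) ⋈ Flight (natural join on pid): {(6, 1650, 6, DC, ATL, CDG, ORD), (6, 1650, 6, DC, ATL, IAD, NRT), (6, 1650, 6, DC, ATL, JFK, DEN), (6, 1650, 6, DC, BOS, CDG, ORD), (6, 1650, 6, DC, BOS, IAD, NRT), (6, 1650, 6, DC, BOS, JFK, DEN), (6, 1650, 6, DC, DEN, CDG, ORD), (6, 1650, 6, DC, DEN, IAD, NRT), (6, 1650, 6, DC, DEN, JFK, DEN), (6, 1650, 6, DC, IAD, CDG, ORD), (6, 1650, 6, DC, IAD, IAD, NRT), (6, 1650, 6, DC, IAD, JFK, DEN), (6, 1650, 6, DC, JFK, CDG, ORD), (6, 1650, 6, DC, JFK, IAD, NRT), (6, 1650, 6, DC, JFK, JFK, DEN), (6, 1650, 6, DC, LHR, CDG, ORD), (6, 1650, 6, DC, LHR, IAD, NRT), (6, 1650, 6, DC, LHR, JFK, DEN), (6, 4370, 40, MIA, ATL, CDG, ORD), (6, 4370, 40, MIA, ATL, IAD, NRT), (6, 4370, 40, MIA, ATL, JFK, DEN), (6, 4370, 40, MIA, BOS, CDG, ORD), (6, 4370, 40, MIA, BOS, IAD, NRT), (6, 4370, 40, MIA, BOS, JFK, DEN), (6, 4370, 40, MIA, DEN, CDG, ORD), (6, 4370, 40, MIA, DEN, IAD, NRT), (6, 4370, 40, MIA, DEN, JFK, DEN), (6, 4370, 40, MIA, IAD, CDG, ORD), (6, 4370, 40, MIA, IAD, IAD, NRT), (6, 4370, 40, MIA, IAD, JFK, DEN), (6, 4370, 40, MIA, JFK, CDG, ORD), (6, 4370, 40, MIA, JFK, IAD, NRT), (6, 4370, 40, MIA, JFK, JFK, DEN), (6, 4370, 40, MIA, LHR, CDG, ORD), (6, 4370, 40, MIA, LHR, IAD, NRT), (6, 4370, 40, MIA, LHR, JFK, DEN), (6, 8900, 25, ATL, ATL, CDG, ORD), (6, 8900, 25, ATL, ATL, IAD, NRT), (6, 8900, 25, ATL, ATL, JFK, DEN), (6, 8900, 25, ATL, BOS, CDG, ORD), (6, 8900, 25, ATL, BOS, IAD, NRT), (6, 8900, 25, ATL, BOS, JFK, DEN), (6, 8900, 25, ATL, DEN, CDG, ORD), (6, 8900, 25, ATL, DEN, IAD, NRT), (6, 8900, 25, ATL, DEN, JFK, DEN), (6, 8900, 25, ATL, IAD, CDG, ORD), (6, 8900, 25, ATL, IAD, IAD, NRT), (6, 8900, 25, ATL, IAD, JFK, DEN), (6, 8900, 25, ATL, JFK, CDG, ORD), (6, 8900, 25, ATL, JFK, IAD, NRT), (6, 8900, 25, ATL, JFK, JFK, DEN), (6, 8900, 25, ATL, LHR, CDG, ORD), (6, 8900, 25, ATL, LHR, IAD, NRT), (6, 8900, 25, ATL, LHR, JFK, DEN)}
Apply σ_{dist ≥ 2263}; surviving tuples: {(6, 4370, 40, MIA, ATL, CDG, ORD), (6, 4370, 40, MIA, ATL, IAD, NRT), (6, 4370, 40, MIA, ATL, JFK, DEN), (6, 4370, 40, MIA, BOS, CDG, ORD), (6, 4370, 40, MIA, BOS, IAD, NRT), (6, 4370, 40, MIA, BOS, JFK, DEN), (6, 4370, 40, MIA, DEN, CDG, ORD), (6, 4370, 40, MIA, DEN, IAD, NRT), (6, 4370, 40, MIA, DEN, JFK, DEN), (6, 4370, 40, MIA, IAD, CDG, ORD), (6, 4370, 40, MIA, IAD, IAD, NRT), (6, 4370, 40, MIA, IAD, JFK, DEN), (6, 4370, 40, MIA, JFK, CDG, ORD), (6, 4370, 40, MIA, JFK, IAD, NRT), (6, 4370, 40, MIA, JFK, JFK, DEN), (6, 4370, 40, MIA, LHR, CDG, ORD), (6, 4370, 40, MIA, LHR, IAD, NRT), (6, 4370, 40, MIA, LHR, JFK, DEN), (6, 8900, 25, ATL, ATL, CDG, ORD), (6, 8900, 25, ATL, ATL, IAD, NRT), (6, 8900, 25, ATL, ATL, JFK, DEN), (6, 8900, 25, ATL, BOS, CDG, ORD), (6, 8900, 25, ATL, BOS, IAD, NRT), (6, 8900, 25, ATL, BOS, JFK, DEN), (6, 8900, 25, ATL, DEN, CDG, ORD), (6, 8900, 25, ATL, DEN, IAD, NRT), (6, 8900, 25, ATL, DEN, JFK, DEN), (6, 8900, 25, ATL, IAD, CDG, ORD), (6, 8900, 25, ATL, IAD, IAD, NRT), (6, 8900, 25, ATL, IAD, JFK, DEN), (6, 8900, 25, ATL, JFK, CDG, ORD), (6, 8900, 25, ATL, JFK, IAD, NRT), (6, 8900, 25, ATL, JFK, JFK, DEN), (6, 8900, 25, ATL, LHR, CDG, ORD), (6, 8900, 25, ATL, LHR, IAD, NRT), (6, 8900, 25, ATL, LHR, JFK, DEN)}
π_{pid, code, city} gives {(6, ATL, ATL), (6, ATL, MIA), (6, BOS, ATL), (6, BOS, MIA), (6, DEN, ATL), (6, DEN, MIA), (6, IAD, ATL), (6, IAD, MIA), (6, JFK, ATL), (6, JFK, MIA), (6, LHR, ATL), (6, LHR, MIA)} (24 duplicate(s) eliminated).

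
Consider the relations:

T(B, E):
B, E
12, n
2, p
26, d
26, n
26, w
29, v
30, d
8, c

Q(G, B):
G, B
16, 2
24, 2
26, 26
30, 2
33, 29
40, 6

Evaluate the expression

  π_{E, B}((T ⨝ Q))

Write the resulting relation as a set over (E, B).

{(d, 26), (n, 26), (p, 2), (v, 29), (w, 26)}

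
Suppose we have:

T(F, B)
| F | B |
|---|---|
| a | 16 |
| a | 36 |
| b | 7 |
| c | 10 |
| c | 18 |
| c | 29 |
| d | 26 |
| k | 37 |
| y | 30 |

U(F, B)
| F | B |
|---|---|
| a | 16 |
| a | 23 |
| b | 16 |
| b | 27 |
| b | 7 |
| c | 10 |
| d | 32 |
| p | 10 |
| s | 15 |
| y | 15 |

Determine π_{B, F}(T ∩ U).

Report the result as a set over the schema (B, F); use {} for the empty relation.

{(10, c), (16, a), (7, b)}

Set intersection of the two operands is {(a, 16), (b, 7), (c, 10)}.
Keep only column(s) B, F: {(10, c), (16, a), (7, b)}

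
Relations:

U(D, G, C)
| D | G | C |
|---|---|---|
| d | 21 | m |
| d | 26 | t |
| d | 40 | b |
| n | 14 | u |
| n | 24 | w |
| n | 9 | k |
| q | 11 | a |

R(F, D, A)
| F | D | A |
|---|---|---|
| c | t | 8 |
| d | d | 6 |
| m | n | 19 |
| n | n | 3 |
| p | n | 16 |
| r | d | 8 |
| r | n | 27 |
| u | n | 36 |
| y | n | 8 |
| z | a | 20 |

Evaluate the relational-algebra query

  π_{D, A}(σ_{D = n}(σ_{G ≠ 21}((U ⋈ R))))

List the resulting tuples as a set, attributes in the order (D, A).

U ⋈ R (natural join on D): {(d, 21, m, d, 6), (d, 21, m, r, 8), (d, 26, t, d, 6), (d, 26, t, r, 8), (d, 40, b, d, 6), (d, 40, b, r, 8), (n, 14, u, m, 19), (n, 14, u, n, 3), (n, 14, u, p, 16), (n, 14, u, r, 27), (n, 14, u, u, 36), (n, 14, u, y, 8), (n, 24, w, m, 19), (n, 24, w, n, 3), (n, 24, w, p, 16), (n, 24, w, r, 27), (n, 24, w, u, 36), (n, 24, w, y, 8), (n, 9, k, m, 19), (n, 9, k, n, 3), (n, 9, k, p, 16), (n, 9, k, r, 27), (n, 9, k, u, 36), (n, 9, k, y, 8)}
Selection G ≠ 21: {(d, 26, t, d, 6), (d, 26, t, r, 8), (d, 40, b, d, 6), (d, 40, b, r, 8), (n, 14, u, m, 19), (n, 14, u, n, 3), (n, 14, u, p, 16), (n, 14, u, r, 27), (n, 14, u, u, 36), (n, 14, u, y, 8), (n, 24, w, m, 19), (n, 24, w, n, 3), (n, 24, w, p, 16), (n, 24, w, r, 27), (n, 24, w, u, 36), (n, 24, w, y, 8), (n, 9, k, m, 19), (n, 9, k, n, 3), (n, 9, k, p, 16), (n, 9, k, r, 27), (n, 9, k, u, 36), (n, 9, k, y, 8)}
Selection D = n: {(n, 14, u, m, 19), (n, 14, u, n, 3), (n, 14, u, p, 16), (n, 14, u, r, 27), (n, 14, u, u, 36), (n, 14, u, y, 8), (n, 24, w, m, 19), (n, 24, w, n, 3), (n, 24, w, p, 16), (n, 24, w, r, 27), (n, 24, w, u, 36), (n, 24, w, y, 8), (n, 9, k, m, 19), (n, 9, k, n, 3), (n, 9, k, p, 16), (n, 9, k, r, 27), (n, 9, k, u, 36), (n, 9, k, y, 8)}
Keep only column(s) D, A (12 duplicate(s) eliminated): {(n, 16), (n, 19), (n, 27), (n, 3), (n, 36), (n, 8)}

{(n, 16), (n, 19), (n, 27), (n, 3), (n, 36), (n, 8)}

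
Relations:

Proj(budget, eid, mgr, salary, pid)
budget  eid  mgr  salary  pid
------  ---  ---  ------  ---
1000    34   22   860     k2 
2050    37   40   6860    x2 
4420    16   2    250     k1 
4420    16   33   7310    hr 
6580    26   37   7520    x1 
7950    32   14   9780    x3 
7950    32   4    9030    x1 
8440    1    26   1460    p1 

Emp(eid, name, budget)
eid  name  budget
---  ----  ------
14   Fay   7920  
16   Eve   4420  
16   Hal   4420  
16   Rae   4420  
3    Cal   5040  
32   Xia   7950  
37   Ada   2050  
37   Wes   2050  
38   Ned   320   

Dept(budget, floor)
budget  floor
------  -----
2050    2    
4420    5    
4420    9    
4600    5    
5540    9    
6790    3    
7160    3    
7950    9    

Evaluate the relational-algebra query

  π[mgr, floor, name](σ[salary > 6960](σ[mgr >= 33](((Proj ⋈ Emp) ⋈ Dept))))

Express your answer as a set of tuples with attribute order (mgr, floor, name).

{(33, 5, Eve), (33, 5, Hal), (33, 5, Rae), (33, 9, Eve), (33, 9, Hal), (33, 9, Rae)}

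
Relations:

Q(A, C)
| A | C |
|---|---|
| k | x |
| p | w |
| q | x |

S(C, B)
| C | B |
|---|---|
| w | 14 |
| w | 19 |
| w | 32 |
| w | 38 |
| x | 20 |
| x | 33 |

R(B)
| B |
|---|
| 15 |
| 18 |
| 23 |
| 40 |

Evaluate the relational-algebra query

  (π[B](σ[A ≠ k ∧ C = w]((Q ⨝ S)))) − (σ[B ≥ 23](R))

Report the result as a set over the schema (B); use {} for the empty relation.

Joining Q and S on C yields {(k, x, 20), (k, x, 33), (p, w, 14), (p, w, 19), (p, w, 32), (p, w, 38), (q, x, 20), (q, x, 33)}.
Selection A ≠ k ∧ C = w: {(p, w, 14), (p, w, 19), (p, w, 32), (p, w, 38)}
Keep only column(s) B: {14, 19, 32, 38}
Selection B ≥ 23: {23, 40}
Difference: {14, 19, 32, 38} with {23, 40} → {14, 19, 32, 38}

{14, 19, 32, 38}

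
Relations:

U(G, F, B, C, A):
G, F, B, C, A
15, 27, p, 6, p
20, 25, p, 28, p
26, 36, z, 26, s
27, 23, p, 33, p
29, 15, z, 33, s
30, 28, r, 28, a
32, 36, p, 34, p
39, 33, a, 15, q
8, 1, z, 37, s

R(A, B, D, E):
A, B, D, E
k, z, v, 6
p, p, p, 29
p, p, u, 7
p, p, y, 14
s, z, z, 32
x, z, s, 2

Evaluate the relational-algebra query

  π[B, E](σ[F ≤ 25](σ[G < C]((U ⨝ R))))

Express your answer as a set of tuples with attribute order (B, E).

U ⋈ R (natural join on B, A): {(15, 27, p, 6, p, p, 29), (15, 27, p, 6, p, u, 7), (15, 27, p, 6, p, y, 14), (20, 25, p, 28, p, p, 29), (20, 25, p, 28, p, u, 7), (20, 25, p, 28, p, y, 14), (26, 36, z, 26, s, z, 32), (27, 23, p, 33, p, p, 29), (27, 23, p, 33, p, u, 7), (27, 23, p, 33, p, y, 14), (29, 15, z, 33, s, z, 32), (32, 36, p, 34, p, p, 29), (32, 36, p, 34, p, u, 7), (32, 36, p, 34, p, y, 14), (8, 1, z, 37, s, z, 32)}
Apply σ_{G < C}; surviving tuples: {(20, 25, p, 28, p, p, 29), (20, 25, p, 28, p, u, 7), (20, 25, p, 28, p, y, 14), (27, 23, p, 33, p, p, 29), (27, 23, p, 33, p, u, 7), (27, 23, p, 33, p, y, 14), (29, 15, z, 33, s, z, 32), (32, 36, p, 34, p, p, 29), (32, 36, p, 34, p, u, 7), (32, 36, p, 34, p, y, 14), (8, 1, z, 37, s, z, 32)}
Apply σ_{F ≤ 25}; surviving tuples: {(20, 25, p, 28, p, p, 29), (20, 25, p, 28, p, u, 7), (20, 25, p, 28, p, y, 14), (27, 23, p, 33, p, p, 29), (27, 23, p, 33, p, u, 7), (27, 23, p, 33, p, y, 14), (29, 15, z, 33, s, z, 32), (8, 1, z, 37, s, z, 32)}
π[B, E]: project onto (B, E) (4 duplicate(s) eliminated) → {(p, 14), (p, 29), (p, 7), (z, 32)}

{(p, 14), (p, 29), (p, 7), (z, 32)}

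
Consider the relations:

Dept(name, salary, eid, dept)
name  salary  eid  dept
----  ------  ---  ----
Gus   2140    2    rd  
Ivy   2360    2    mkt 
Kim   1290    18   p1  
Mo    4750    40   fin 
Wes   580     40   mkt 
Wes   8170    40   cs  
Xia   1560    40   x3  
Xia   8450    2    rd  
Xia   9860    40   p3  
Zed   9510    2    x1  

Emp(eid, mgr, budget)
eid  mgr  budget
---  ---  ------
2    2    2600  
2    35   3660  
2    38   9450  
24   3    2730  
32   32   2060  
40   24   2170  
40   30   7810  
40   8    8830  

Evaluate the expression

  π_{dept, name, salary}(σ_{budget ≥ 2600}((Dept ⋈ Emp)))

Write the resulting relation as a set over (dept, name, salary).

{(cs, Wes, 8170), (fin, Mo, 4750), (mkt, Ivy, 2360), (mkt, Wes, 580), (p3, Xia, 9860), (rd, Gus, 2140), (rd, Xia, 8450), (x1, Zed, 9510), (x3, Xia, 1560)}

Joining Dept and Emp on eid yields {(Gus, 2140, 2, rd, 2, 2600), (Gus, 2140, 2, rd, 35, 3660), (Gus, 2140, 2, rd, 38, 9450), (Ivy, 2360, 2, mkt, 2, 2600), (Ivy, 2360, 2, mkt, 35, 3660), (Ivy, 2360, 2, mkt, 38, 9450), (Mo, 4750, 40, fin, 24, 2170), (Mo, 4750, 40, fin, 30, 7810), (Mo, 4750, 40, fin, 8, 8830), (Wes, 580, 40, mkt, 24, 2170), (Wes, 580, 40, mkt, 30, 7810), (Wes, 580, 40, mkt, 8, 8830), (Wes, 8170, 40, cs, 24, 2170), (Wes, 8170, 40, cs, 30, 7810), (Wes, 8170, 40, cs, 8, 8830), (Xia, 1560, 40, x3, 24, 2170), (Xia, 1560, 40, x3, 30, 7810), (Xia, 1560, 40, x3, 8, 8830), (Xia, 8450, 2, rd, 2, 2600), (Xia, 8450, 2, rd, 35, 3660), (Xia, 8450, 2, rd, 38, 9450), (Xia, 9860, 40, p3, 24, 2170), (Xia, 9860, 40, p3, 30, 7810), (Xia, 9860, 40, p3, 8, 8830), (Zed, 9510, 2, x1, 2, 2600), (Zed, 9510, 2, x1, 35, 3660), (Zed, 9510, 2, x1, 38, 9450)}.
σ[budget ≥ 2600]: keep tuples satisfying budget ≥ 2600 → {(Gus, 2140, 2, rd, 2, 2600), (Gus, 2140, 2, rd, 35, 3660), (Gus, 2140, 2, rd, 38, 9450), (Ivy, 2360, 2, mkt, 2, 2600), (Ivy, 2360, 2, mkt, 35, 3660), (Ivy, 2360, 2, mkt, 38, 9450), (Mo, 4750, 40, fin, 30, 7810), (Mo, 4750, 40, fin, 8, 8830), (Wes, 580, 40, mkt, 30, 7810), (Wes, 580, 40, mkt, 8, 8830), (Wes, 8170, 40, cs, 30, 7810), (Wes, 8170, 40, cs, 8, 8830), (Xia, 1560, 40, x3, 30, 7810), (Xia, 1560, 40, x3, 8, 8830), (Xia, 8450, 2, rd, 2, 2600), (Xia, 8450, 2, rd, 35, 3660), (Xia, 8450, 2, rd, 38, 9450), (Xia, 9860, 40, p3, 30, 7810), (Xia, 9860, 40, p3, 8, 8830), (Zed, 9510, 2, x1, 2, 2600), (Zed, 9510, 2, x1, 35, 3660), (Zed, 9510, 2, x1, 38, 9450)}
π_{dept, name, salary} gives {(cs, Wes, 8170), (fin, Mo, 4750), (mkt, Ivy, 2360), (mkt, Wes, 580), (p3, Xia, 9860), (rd, Gus, 2140), (rd, Xia, 8450), (x1, Zed, 9510), (x3, Xia, 1560)} (13 duplicate(s) eliminated).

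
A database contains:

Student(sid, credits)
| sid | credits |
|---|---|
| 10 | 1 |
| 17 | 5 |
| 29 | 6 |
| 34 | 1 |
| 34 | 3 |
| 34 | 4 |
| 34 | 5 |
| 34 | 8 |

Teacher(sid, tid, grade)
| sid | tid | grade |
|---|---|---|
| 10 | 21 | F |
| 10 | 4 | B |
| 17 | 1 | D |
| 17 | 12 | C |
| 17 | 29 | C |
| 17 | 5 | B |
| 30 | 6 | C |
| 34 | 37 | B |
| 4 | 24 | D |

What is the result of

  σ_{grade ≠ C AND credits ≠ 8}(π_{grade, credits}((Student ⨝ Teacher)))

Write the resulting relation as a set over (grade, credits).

{(B, 1), (B, 3), (B, 4), (B, 5), (D, 5), (F, 1)}

Joining Student and Teacher on sid yields {(10, 1, 21, F), (10, 1, 4, B), (17, 5, 1, D), (17, 5, 12, C), (17, 5, 29, C), (17, 5, 5, B), (34, 1, 37, B), (34, 3, 37, B), (34, 4, 37, B), (34, 5, 37, B), (34, 8, 37, B)}.
Keep only column(s) grade, credits (3 duplicate(s) eliminated): {(B, 1), (B, 3), (B, 4), (B, 5), (B, 8), (C, 5), (D, 5), (F, 1)}
Selection grade ≠ C AND credits ≠ 8: {(B, 1), (B, 3), (B, 4), (B, 5), (D, 5), (F, 1)}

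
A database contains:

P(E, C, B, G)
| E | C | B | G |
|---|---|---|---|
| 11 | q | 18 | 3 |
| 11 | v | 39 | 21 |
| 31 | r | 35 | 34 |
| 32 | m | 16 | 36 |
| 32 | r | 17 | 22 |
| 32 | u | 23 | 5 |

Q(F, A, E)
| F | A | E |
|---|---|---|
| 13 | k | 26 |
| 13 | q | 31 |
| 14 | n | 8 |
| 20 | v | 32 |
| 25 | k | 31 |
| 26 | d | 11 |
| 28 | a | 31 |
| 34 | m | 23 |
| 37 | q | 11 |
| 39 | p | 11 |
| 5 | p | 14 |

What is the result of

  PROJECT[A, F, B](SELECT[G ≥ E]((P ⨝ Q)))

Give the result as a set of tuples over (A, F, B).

Joining P and Q on E yields {(11, q, 18, 3, 26, d), (11, q, 18, 3, 37, q), (11, q, 18, 3, 39, p), (11, v, 39, 21, 26, d), (11, v, 39, 21, 37, q), (11, v, 39, 21, 39, p), (31, r, 35, 34, 13, q), (31, r, 35, 34, 25, k), (31, r, 35, 34, 28, a), (32, m, 16, 36, 20, v), (32, r, 17, 22, 20, v), (32, u, 23, 5, 20, v)}.
Filtering on G ≥ E leaves {(11, v, 39, 21, 26, d), (11, v, 39, 21, 37, q), (11, v, 39, 21, 39, p), (31, r, 35, 34, 13, q), (31, r, 35, 34, 25, k), (31, r, 35, 34, 28, a), (32, m, 16, 36, 20, v)}.
π[A, F, B]: project onto (A, F, B) → {(a, 28, 35), (d, 26, 39), (k, 25, 35), (p, 39, 39), (q, 13, 35), (q, 37, 39), (v, 20, 16)}

{(a, 28, 35), (d, 26, 39), (k, 25, 35), (p, 39, 39), (q, 13, 35), (q, 37, 39), (v, 20, 16)}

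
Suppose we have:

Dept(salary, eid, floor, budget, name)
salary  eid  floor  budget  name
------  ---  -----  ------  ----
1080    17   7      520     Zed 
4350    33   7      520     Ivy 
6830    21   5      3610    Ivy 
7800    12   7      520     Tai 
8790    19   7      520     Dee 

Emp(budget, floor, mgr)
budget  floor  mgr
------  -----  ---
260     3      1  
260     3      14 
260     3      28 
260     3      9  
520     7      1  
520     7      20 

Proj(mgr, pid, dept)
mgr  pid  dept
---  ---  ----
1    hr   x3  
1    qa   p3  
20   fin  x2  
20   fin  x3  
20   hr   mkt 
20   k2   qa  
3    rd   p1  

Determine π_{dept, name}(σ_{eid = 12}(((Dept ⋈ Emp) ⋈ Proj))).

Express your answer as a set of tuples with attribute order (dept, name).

Dept ⋈ Emp (natural join on floor, budget): {(1080, 17, 7, 520, Zed, 1), (1080, 17, 7, 520, Zed, 20), (4350, 33, 7, 520, Ivy, 1), (4350, 33, 7, 520, Ivy, 20), (7800, 12, 7, 520, Tai, 1), (7800, 12, 7, 520, Tai, 20), (8790, 19, 7, 520, Dee, 1), (8790, 19, 7, 520, Dee, 20)}
(Dept ⋈ Emp) ⋈ Proj (natural join on mgr): {(1080, 17, 7, 520, Zed, 1, hr, x3), (1080, 17, 7, 520, Zed, 1, qa, p3), (1080, 17, 7, 520, Zed, 20, fin, x2), (1080, 17, 7, 520, Zed, 20, fin, x3), (1080, 17, 7, 520, Zed, 20, hr, mkt), (1080, 17, 7, 520, Zed, 20, k2, qa), (4350, 33, 7, 520, Ivy, 1, hr, x3), (4350, 33, 7, 520, Ivy, 1, qa, p3), (4350, 33, 7, 520, Ivy, 20, fin, x2), (4350, 33, 7, 520, Ivy, 20, fin, x3), (4350, 33, 7, 520, Ivy, 20, hr, mkt), (4350, 33, 7, 520, Ivy, 20, k2, qa), (7800, 12, 7, 520, Tai, 1, hr, x3), (7800, 12, 7, 520, Tai, 1, qa, p3), (7800, 12, 7, 520, Tai, 20, fin, x2), (7800, 12, 7, 520, Tai, 20, fin, x3), (7800, 12, 7, 520, Tai, 20, hr, mkt), (7800, 12, 7, 520, Tai, 20, k2, qa), (8790, 19, 7, 520, Dee, 1, hr, x3), (8790, 19, 7, 520, Dee, 1, qa, p3), (8790, 19, 7, 520, Dee, 20, fin, x2), (8790, 19, 7, 520, Dee, 20, fin, x3), (8790, 19, 7, 520, Dee, 20, hr, mkt), (8790, 19, 7, 520, Dee, 20, k2, qa)}
Filtering on eid = 12 leaves {(7800, 12, 7, 520, Tai, 1, hr, x3), (7800, 12, 7, 520, Tai, 1, qa, p3), (7800, 12, 7, 520, Tai, 20, fin, x2), (7800, 12, 7, 520, Tai, 20, fin, x3), (7800, 12, 7, 520, Tai, 20, hr, mkt), (7800, 12, 7, 520, Tai, 20, k2, qa)}.
Keep only column(s) dept, name (1 duplicate(s) eliminated): {(mkt, Tai), (p3, Tai), (qa, Tai), (x2, Tai), (x3, Tai)}

{(mkt, Tai), (p3, Tai), (qa, Tai), (x2, Tai), (x3, Tai)}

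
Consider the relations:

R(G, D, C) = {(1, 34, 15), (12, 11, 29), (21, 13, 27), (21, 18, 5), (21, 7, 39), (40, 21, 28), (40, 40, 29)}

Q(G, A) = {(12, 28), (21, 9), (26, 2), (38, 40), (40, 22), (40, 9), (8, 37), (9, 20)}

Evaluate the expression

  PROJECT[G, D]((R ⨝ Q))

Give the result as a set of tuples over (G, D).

{(12, 11), (21, 13), (21, 18), (21, 7), (40, 21), (40, 40)}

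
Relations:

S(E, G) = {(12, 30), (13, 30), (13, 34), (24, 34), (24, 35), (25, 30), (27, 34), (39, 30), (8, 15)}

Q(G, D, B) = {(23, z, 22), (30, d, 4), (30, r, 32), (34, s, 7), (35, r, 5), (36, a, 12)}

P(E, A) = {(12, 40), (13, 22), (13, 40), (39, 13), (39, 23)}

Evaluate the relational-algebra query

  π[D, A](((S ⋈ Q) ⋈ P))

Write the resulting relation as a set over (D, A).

Natural join on G: {(12, 30, d, 4), (12, 30, r, 32), (13, 30, d, 4), (13, 30, r, 32), (13, 34, s, 7), (24, 34, s, 7), (24, 35, r, 5), (25, 30, d, 4), (25, 30, r, 32), (27, 34, s, 7), (39, 30, d, 4), (39, 30, r, 32)}
Natural join on E: {(12, 30, d, 4, 40), (12, 30, r, 32, 40), (13, 30, d, 4, 22), (13, 30, d, 4, 40), (13, 30, r, 32, 22), (13, 30, r, 32, 40), (13, 34, s, 7, 22), (13, 34, s, 7, 40), (39, 30, d, 4, 13), (39, 30, d, 4, 23), (39, 30, r, 32, 13), (39, 30, r, 32, 23)}
π_{D, A} gives {(d, 13), (d, 22), (d, 23), (d, 40), (r, 13), (r, 22), (r, 23), (r, 40), (s, 22), (s, 40)} (2 duplicate(s) eliminated).

{(d, 13), (d, 22), (d, 23), (d, 40), (r, 13), (r, 22), (r, 23), (r, 40), (s, 22), (s, 40)}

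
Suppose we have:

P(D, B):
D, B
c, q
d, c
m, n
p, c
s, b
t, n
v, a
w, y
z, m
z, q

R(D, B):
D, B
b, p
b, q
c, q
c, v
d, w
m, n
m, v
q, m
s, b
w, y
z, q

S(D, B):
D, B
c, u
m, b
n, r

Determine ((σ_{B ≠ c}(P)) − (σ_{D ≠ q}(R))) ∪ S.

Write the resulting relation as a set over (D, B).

{(c, u), (m, b), (n, r), (t, n), (v, a), (z, m)}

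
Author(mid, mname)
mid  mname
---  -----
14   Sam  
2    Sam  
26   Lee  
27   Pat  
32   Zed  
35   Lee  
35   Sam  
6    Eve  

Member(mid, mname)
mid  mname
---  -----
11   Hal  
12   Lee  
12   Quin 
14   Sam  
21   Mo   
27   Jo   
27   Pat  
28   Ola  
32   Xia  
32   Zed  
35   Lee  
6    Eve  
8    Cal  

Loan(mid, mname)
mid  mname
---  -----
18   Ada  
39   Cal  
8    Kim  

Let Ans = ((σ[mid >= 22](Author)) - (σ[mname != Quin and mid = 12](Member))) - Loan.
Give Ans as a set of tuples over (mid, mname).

σ[mid >= 22]: keep tuples satisfying mid >= 22 → {(26, Lee), (27, Pat), (32, Zed), (35, Lee), (35, Sam)}
σ[mname != Quin and mid = 12]: keep tuples satisfying mname != Quin and mid = 12 → {(12, Lee)}
Taking the difference: {(26, Lee), (27, Pat), (32, Zed), (35, Lee), (35, Sam)}
Taking the difference: {(26, Lee), (27, Pat), (32, Zed), (35, Lee), (35, Sam)}

{(26, Lee), (27, Pat), (32, Zed), (35, Lee), (35, Sam)}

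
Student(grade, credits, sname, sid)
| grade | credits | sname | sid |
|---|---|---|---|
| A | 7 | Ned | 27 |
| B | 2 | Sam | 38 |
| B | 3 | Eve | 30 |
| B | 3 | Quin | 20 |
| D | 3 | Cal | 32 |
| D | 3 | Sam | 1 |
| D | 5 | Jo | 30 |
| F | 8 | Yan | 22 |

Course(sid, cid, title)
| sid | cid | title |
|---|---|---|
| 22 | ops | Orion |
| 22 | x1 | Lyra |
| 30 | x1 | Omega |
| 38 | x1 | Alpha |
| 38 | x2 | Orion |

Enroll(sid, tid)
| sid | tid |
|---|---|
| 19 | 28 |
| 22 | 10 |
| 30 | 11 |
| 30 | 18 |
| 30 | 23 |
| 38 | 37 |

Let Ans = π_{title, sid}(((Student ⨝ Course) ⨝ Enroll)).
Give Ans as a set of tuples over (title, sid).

{(Alpha, 38), (Lyra, 22), (Omega, 30), (Orion, 22), (Orion, 38)}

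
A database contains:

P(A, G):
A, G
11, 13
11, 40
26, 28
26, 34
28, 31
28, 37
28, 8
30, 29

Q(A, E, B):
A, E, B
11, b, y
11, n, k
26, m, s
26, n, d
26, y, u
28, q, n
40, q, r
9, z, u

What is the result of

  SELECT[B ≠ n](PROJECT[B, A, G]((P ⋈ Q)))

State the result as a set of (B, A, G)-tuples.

Natural join on A: {(11, 13, b, y), (11, 13, n, k), (11, 40, b, y), (11, 40, n, k), (26, 28, m, s), (26, 28, n, d), (26, 28, y, u), (26, 34, m, s), (26, 34, n, d), (26, 34, y, u), (28, 31, q, n), (28, 37, q, n), (28, 8, q, n)}
Projecting to B, A, G: {(d, 26, 28), (d, 26, 34), (k, 11, 13), (k, 11, 40), (n, 28, 31), (n, 28, 37), (n, 28, 8), (s, 26, 28), (s, 26, 34), (u, 26, 28), (u, 26, 34), (y, 11, 13), (y, 11, 40)}
Selection B ≠ n: {(d, 26, 28), (d, 26, 34), (k, 11, 13), (k, 11, 40), (s, 26, 28), (s, 26, 34), (u, 26, 28), (u, 26, 34), (y, 11, 13), (y, 11, 40)}

{(d, 26, 28), (d, 26, 34), (k, 11, 13), (k, 11, 40), (s, 26, 28), (s, 26, 34), (u, 26, 28), (u, 26, 34), (y, 11, 13), (y, 11, 40)}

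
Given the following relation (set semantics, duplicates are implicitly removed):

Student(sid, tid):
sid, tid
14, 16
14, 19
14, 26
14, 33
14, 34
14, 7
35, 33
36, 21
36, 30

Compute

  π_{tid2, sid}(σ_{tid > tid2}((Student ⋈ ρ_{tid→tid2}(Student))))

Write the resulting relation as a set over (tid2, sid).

{(16, 14), (19, 14), (21, 36), (26, 14), (33, 14), (7, 14)}

ρ[tid→tid2]: schema becomes (sid, tid2); tuples unchanged.
Student ⋈ ρ_{tid→tid2}(Student) (natural join on sid): {(14, 16, 16), (14, 16, 19), (14, 16, 26), (14, 16, 33), (14, 16, 34), (14, 16, 7), (14, 19, 16), (14, 19, 19), (14, 19, 26), (14, 19, 33), (14, 19, 34), (14, 19, 7), (14, 26, 16), (14, 26, 19), (14, 26, 26), (14, 26, 33), (14, 26, 34), (14, 26, 7), (14, 33, 16), (14, 33, 19), (14, 33, 26), (14, 33, 33), (14, 33, 34), (14, 33, 7), (14, 34, 16), (14, 34, 19), (14, 34, 26), (14, 34, 33), (14, 34, 34), (14, 34, 7), (14, 7, 16), (14, 7, 19), (14, 7, 26), (14, 7, 33), (14, 7, 34), (14, 7, 7), (35, 33, 33), (36, 21, 21), (36, 21, 30), (36, 30, 21), (36, 30, 30)}
Apply σ_{tid > tid2}; surviving tuples: {(14, 16, 7), (14, 19, 16), (14, 19, 7), (14, 26, 16), (14, 26, 19), (14, 26, 7), (14, 33, 16), (14, 33, 19), (14, 33, 26), (14, 33, 7), (14, 34, 16), (14, 34, 19), (14, 34, 26), (14, 34, 33), (14, 34, 7), (36, 30, 21)}
π_{tid2, sid} gives {(16, 14), (19, 14), (21, 36), (26, 14), (33, 14), (7, 14)} (10 duplicate(s) eliminated).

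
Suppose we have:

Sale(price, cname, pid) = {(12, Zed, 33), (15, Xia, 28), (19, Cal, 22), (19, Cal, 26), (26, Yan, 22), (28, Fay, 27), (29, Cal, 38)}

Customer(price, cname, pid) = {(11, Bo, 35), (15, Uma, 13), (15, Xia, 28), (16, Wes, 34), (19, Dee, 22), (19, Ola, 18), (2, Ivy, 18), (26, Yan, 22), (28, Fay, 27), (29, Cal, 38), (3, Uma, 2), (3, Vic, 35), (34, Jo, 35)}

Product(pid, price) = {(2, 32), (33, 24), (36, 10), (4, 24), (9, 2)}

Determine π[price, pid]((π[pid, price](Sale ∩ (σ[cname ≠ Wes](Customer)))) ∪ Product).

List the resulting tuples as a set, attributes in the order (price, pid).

Selection cname ≠ Wes: {(11, Bo, 35), (15, Uma, 13), (15, Xia, 28), (19, Dee, 22), (19, Ola, 18), (2, Ivy, 18), (26, Yan, 22), (28, Fay, 27), (29, Cal, 38), (3, Uma, 2), (3, Vic, 35), (34, Jo, 35)}
Taking the intersection: {(15, Xia, 28), (26, Yan, 22), (28, Fay, 27), (29, Cal, 38)}
π[pid, price]: project onto (pid, price) → {(22, 26), (27, 28), (28, 15), (38, 29)}
Taking the union: {(2, 32), (22, 26), (27, 28), (28, 15), (33, 24), (36, 10), (38, 29), (4, 24), (9, 2)}
π[price, pid]: project onto (price, pid) → {(10, 36), (15, 28), (2, 9), (24, 33), (24, 4), (26, 22), (28, 27), (29, 38), (32, 2)}

{(10, 36), (15, 28), (2, 9), (24, 33), (24, 4), (26, 22), (28, 27), (29, 38), (32, 2)}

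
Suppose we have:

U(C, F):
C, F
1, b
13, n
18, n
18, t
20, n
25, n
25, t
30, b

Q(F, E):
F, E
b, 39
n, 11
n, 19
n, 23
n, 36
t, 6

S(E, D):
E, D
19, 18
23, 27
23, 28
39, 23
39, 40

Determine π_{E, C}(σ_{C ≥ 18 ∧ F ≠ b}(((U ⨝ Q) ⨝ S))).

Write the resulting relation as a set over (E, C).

{(19, 18), (19, 20), (19, 25), (23, 18), (23, 20), (23, 25)}

Joining U and Q on F yields {(1, b, 39), (13, n, 11), (13, n, 19), (13, n, 23), (13, n, 36), (18, n, 11), (18, n, 19), (18, n, 23), (18, n, 36), (18, t, 6), (20, n, 11), (20, n, 19), (20, n, 23), (20, n, 36), (25, n, 11), (25, n, 19), (25, n, 23), (25, n, 36), (25, t, 6), (30, b, 39)}.
Joining (U ⨝ Q) and S on E yields {(1, b, 39, 23), (1, b, 39, 40), (13, n, 19, 18), (13, n, 23, 27), (13, n, 23, 28), (18, n, 19, 18), (18, n, 23, 27), (18, n, 23, 28), (20, n, 19, 18), (20, n, 23, 27), (20, n, 23, 28), (25, n, 19, 18), (25, n, 23, 27), (25, n, 23, 28), (30, b, 39, 23), (30, b, 39, 40)}.
σ[C ≥ 18 ∧ F ≠ b]: keep tuples satisfying C ≥ 18 ∧ F ≠ b → {(18, n, 19, 18), (18, n, 23, 27), (18, n, 23, 28), (20, n, 19, 18), (20, n, 23, 27), (20, n, 23, 28), (25, n, 19, 18), (25, n, 23, 27), (25, n, 23, 28)}
Keep only column(s) E, C (3 duplicate(s) eliminated): {(19, 18), (19, 20), (19, 25), (23, 18), (23, 20), (23, 25)}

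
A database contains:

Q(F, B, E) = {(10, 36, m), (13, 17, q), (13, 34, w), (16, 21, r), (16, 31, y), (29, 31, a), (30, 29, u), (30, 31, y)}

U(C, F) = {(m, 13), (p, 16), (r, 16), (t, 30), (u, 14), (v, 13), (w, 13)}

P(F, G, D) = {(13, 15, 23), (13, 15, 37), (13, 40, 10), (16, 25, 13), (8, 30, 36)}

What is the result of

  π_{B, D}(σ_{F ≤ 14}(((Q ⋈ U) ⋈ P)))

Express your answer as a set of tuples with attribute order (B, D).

Natural join on F: {(13, 17, q, m), (13, 17, q, v), (13, 17, q, w), (13, 34, w, m), (13, 34, w, v), (13, 34, w, w), (16, 21, r, p), (16, 21, r, r), (16, 31, y, p), (16, 31, y, r), (30, 29, u, t), (30, 31, y, t)}
Natural join on F: {(13, 17, q, m, 15, 23), (13, 17, q, m, 15, 37), (13, 17, q, m, 40, 10), (13, 17, q, v, 15, 23), (13, 17, q, v, 15, 37), (13, 17, q, v, 40, 10), (13, 17, q, w, 15, 23), (13, 17, q, w, 15, 37), (13, 17, q, w, 40, 10), (13, 34, w, m, 15, 23), (13, 34, w, m, 15, 37), (13, 34, w, m, 40, 10), (13, 34, w, v, 15, 23), (13, 34, w, v, 15, 37), (13, 34, w, v, 40, 10), (13, 34, w, w, 15, 23), (13, 34, w, w, 15, 37), (13, 34, w, w, 40, 10), (16, 21, r, p, 25, 13), (16, 21, r, r, 25, 13), (16, 31, y, p, 25, 13), (16, 31, y, r, 25, 13)}
Filtering on F ≤ 14 leaves {(13, 17, q, m, 15, 23), (13, 17, q, m, 15, 37), (13, 17, q, m, 40, 10), (13, 17, q, v, 15, 23), (13, 17, q, v, 15, 37), (13, 17, q, v, 40, 10), (13, 17, q, w, 15, 23), (13, 17, q, w, 15, 37), (13, 17, q, w, 40, 10), (13, 34, w, m, 15, 23), (13, 34, w, m, 15, 37), (13, 34, w, m, 40, 10), (13, 34, w, v, 15, 23), (13, 34, w, v, 15, 37), (13, 34, w, v, 40, 10), (13, 34, w, w, 15, 23), (13, 34, w, w, 15, 37), (13, 34, w, w, 40, 10)}.
Keep only column(s) B, D (12 duplicate(s) eliminated): {(17, 10), (17, 23), (17, 37), (34, 10), (34, 23), (34, 37)}

{(17, 10), (17, 23), (17, 37), (34, 10), (34, 23), (34, 37)}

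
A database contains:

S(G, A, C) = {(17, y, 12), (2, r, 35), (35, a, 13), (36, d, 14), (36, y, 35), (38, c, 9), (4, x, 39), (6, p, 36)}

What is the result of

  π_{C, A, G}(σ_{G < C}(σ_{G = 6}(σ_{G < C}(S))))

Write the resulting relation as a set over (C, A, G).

Apply σ_{G < C}; surviving tuples: {(2, r, 35), (4, x, 39), (6, p, 36)}
Apply σ_{G = 6}; surviving tuples: {(6, p, 36)}
Apply σ_{G < C}; surviving tuples: {(6, p, 36)}
Keep only column(s) C, A, G: {(36, p, 6)}

{(36, p, 6)}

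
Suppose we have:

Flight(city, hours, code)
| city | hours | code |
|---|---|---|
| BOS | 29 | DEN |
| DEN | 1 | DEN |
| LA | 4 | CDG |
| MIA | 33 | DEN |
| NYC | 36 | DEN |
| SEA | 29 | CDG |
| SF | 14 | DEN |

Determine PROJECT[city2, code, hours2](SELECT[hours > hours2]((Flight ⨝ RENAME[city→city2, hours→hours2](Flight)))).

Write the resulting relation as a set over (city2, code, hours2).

ρ[city→city2, hours→hours2]: schema becomes (city2, hours2, code); tuples unchanged.
Joining Flight and RENAME[city→city2, hours→hours2](Flight) on code yields {(BOS, 29, DEN, BOS, 29), (BOS, 29, DEN, DEN, 1), (BOS, 29, DEN, MIA, 33), (BOS, 29, DEN, NYC, 36), (BOS, 29, DEN, SF, 14), (DEN, 1, DEN, BOS, 29), (DEN, 1, DEN, DEN, 1), (DEN, 1, DEN, MIA, 33), (DEN, 1, DEN, NYC, 36), (DEN, 1, DEN, SF, 14), (LA, 4, CDG, LA, 4), (LA, 4, CDG, SEA, 29), (MIA, 33, DEN, BOS, 29), (MIA, 33, DEN, DEN, 1), (MIA, 33, DEN, MIA, 33), (MIA, 33, DEN, NYC, 36), (MIA, 33, DEN, SF, 14), (NYC, 36, DEN, BOS, 29), (NYC, 36, DEN, DEN, 1), (NYC, 36, DEN, MIA, 33), (NYC, 36, DEN, NYC, 36), (NYC, 36, DEN, SF, 14), (SEA, 29, CDG, LA, 4), (SEA, 29, CDG, SEA, 29), (SF, 14, DEN, BOS, 29), (SF, 14, DEN, DEN, 1), (SF, 14, DEN, MIA, 33), (SF, 14, DEN, NYC, 36), (SF, 14, DEN, SF, 14)}.
σ[hours > hours2]: keep tuples satisfying hours > hours2 → {(BOS, 29, DEN, DEN, 1), (BOS, 29, DEN, SF, 14), (MIA, 33, DEN, BOS, 29), (MIA, 33, DEN, DEN, 1), (MIA, 33, DEN, SF, 14), (NYC, 36, DEN, BOS, 29), (NYC, 36, DEN, DEN, 1), (NYC, 36, DEN, MIA, 33), (NYC, 36, DEN, SF, 14), (SEA, 29, CDG, LA, 4), (SF, 14, DEN, DEN, 1)}
π[city2, code, hours2]: project onto (city2, code, hours2) (6 duplicate(s) eliminated) → {(BOS, DEN, 29), (DEN, DEN, 1), (LA, CDG, 4), (MIA, DEN, 33), (SF, DEN, 14)}

{(BOS, DEN, 29), (DEN, DEN, 1), (LA, CDG, 4), (MIA, DEN, 33), (SF, DEN, 14)}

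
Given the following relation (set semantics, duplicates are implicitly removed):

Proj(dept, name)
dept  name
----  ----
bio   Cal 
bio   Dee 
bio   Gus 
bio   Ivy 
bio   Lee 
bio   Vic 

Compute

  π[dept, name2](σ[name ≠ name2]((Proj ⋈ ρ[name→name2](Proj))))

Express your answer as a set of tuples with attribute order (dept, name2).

ρ[name→name2]: schema becomes (dept, name2); tuples unchanged.
Joining Proj and ρ[name→name2](Proj) on dept yields {(bio, Cal, Cal), (bio, Cal, Dee), (bio, Cal, Gus), (bio, Cal, Ivy), (bio, Cal, Lee), (bio, Cal, Vic), (bio, Dee, Cal), (bio, Dee, Dee), (bio, Dee, Gus), (bio, Dee, Ivy), (bio, Dee, Lee), (bio, Dee, Vic), (bio, Gus, Cal), (bio, Gus, Dee), (bio, Gus, Gus), (bio, Gus, Ivy), (bio, Gus, Lee), (bio, Gus, Vic), (bio, Ivy, Cal), (bio, Ivy, Dee), (bio, Ivy, Gus), (bio, Ivy, Ivy), (bio, Ivy, Lee), (bio, Ivy, Vic), (bio, Lee, Cal), (bio, Lee, Dee), (bio, Lee, Gus), (bio, Lee, Ivy), (bio, Lee, Lee), (bio, Lee, Vic), (bio, Vic, Cal), (bio, Vic, Dee), (bio, Vic, Gus), (bio, Vic, Ivy), (bio, Vic, Lee), (bio, Vic, Vic)}.
σ[name ≠ name2]: keep tuples satisfying name ≠ name2 → {(bio, Cal, Dee), (bio, Cal, Gus), (bio, Cal, Ivy), (bio, Cal, Lee), (bio, Cal, Vic), (bio, Dee, Cal), (bio, Dee, Gus), (bio, Dee, Ivy), (bio, Dee, Lee), (bio, Dee, Vic), (bio, Gus, Cal), (bio, Gus, Dee), (bio, Gus, Ivy), (bio, Gus, Lee), (bio, Gus, Vic), (bio, Ivy, Cal), (bio, Ivy, Dee), (bio, Ivy, Gus), (bio, Ivy, Lee), (bio, Ivy, Vic), (bio, Lee, Cal), (bio, Lee, Dee), (bio, Lee, Gus), (bio, Lee, Ivy), (bio, Lee, Vic), (bio, Vic, Cal), (bio, Vic, Dee), (bio, Vic, Gus), (bio, Vic, Ivy), (bio, Vic, Lee)}
π[dept, name2]: project onto (dept, name2) (24 duplicate(s) eliminated) → {(bio, Cal), (bio, Dee), (bio, Gus), (bio, Ivy), (bio, Lee), (bio, Vic)}

{(bio, Cal), (bio, Dee), (bio, Gus), (bio, Ivy), (bio, Lee), (bio, Vic)}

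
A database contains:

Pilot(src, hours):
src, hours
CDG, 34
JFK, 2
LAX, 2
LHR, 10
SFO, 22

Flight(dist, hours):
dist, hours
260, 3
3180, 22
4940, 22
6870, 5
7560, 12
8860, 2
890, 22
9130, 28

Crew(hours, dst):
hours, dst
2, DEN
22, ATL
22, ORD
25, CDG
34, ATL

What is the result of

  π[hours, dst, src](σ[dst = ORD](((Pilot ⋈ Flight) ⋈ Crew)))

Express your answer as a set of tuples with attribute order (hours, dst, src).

Natural join on hours: {(JFK, 2, 8860), (LAX, 2, 8860), (SFO, 22, 3180), (SFO, 22, 4940), (SFO, 22, 890)}
Natural join on hours: {(JFK, 2, 8860, DEN), (LAX, 2, 8860, DEN), (SFO, 22, 3180, ATL), (SFO, 22, 3180, ORD), (SFO, 22, 4940, ATL), (SFO, 22, 4940, ORD), (SFO, 22, 890, ATL), (SFO, 22, 890, ORD)}
σ[dst = ORD]: keep tuples satisfying dst = ORD → {(SFO, 22, 3180, ORD), (SFO, 22, 4940, ORD), (SFO, 22, 890, ORD)}
π[hours, dst, src]: project onto (hours, dst, src) (2 duplicate(s) eliminated) → {(22, ORD, SFO)}

{(22, ORD, SFO)}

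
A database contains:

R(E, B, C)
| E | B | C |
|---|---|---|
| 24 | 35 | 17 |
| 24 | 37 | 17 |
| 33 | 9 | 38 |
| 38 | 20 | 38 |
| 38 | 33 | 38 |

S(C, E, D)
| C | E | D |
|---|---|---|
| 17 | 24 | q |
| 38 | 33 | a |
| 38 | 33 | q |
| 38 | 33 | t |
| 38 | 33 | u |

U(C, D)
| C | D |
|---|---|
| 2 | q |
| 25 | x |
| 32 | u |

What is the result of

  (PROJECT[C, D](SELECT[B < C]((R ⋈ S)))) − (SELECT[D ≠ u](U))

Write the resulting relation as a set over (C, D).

{(38, a), (38, q), (38, t), (38, u)}

R ⋈ S (natural join on E, C): {(24, 35, 17, q), (24, 37, 17, q), (33, 9, 38, a), (33, 9, 38, q), (33, 9, 38, t), (33, 9, 38, u)}
Selection B < C: {(33, 9, 38, a), (33, 9, 38, q), (33, 9, 38, t), (33, 9, 38, u)}
π[C, D]: project onto (C, D) → {(38, a), (38, q), (38, t), (38, u)}
Selection D ≠ u: {(2, q), (25, x)}
Taking the difference: {(38, a), (38, q), (38, t), (38, u)}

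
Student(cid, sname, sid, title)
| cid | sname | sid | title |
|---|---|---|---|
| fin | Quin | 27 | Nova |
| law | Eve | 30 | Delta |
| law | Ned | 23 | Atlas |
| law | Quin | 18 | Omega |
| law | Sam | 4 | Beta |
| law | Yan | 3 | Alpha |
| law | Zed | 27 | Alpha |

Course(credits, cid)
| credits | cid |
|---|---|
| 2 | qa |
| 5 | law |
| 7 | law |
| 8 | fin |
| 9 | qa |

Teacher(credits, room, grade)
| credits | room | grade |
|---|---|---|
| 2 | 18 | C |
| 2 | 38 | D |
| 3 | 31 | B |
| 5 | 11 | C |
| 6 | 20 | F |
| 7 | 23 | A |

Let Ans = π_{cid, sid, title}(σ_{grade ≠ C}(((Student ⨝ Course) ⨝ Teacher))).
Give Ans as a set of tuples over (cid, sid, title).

{(law, 18, Omega), (law, 23, Atlas), (law, 27, Alpha), (law, 3, Alpha), (law, 30, Delta), (law, 4, Beta)}

Student ⋈ Course (natural join on cid): {(fin, Quin, 27, Nova, 8), (law, Eve, 30, Delta, 5), (law, Eve, 30, Delta, 7), (law, Ned, 23, Atlas, 5), (law, Ned, 23, Atlas, 7), (law, Quin, 18, Omega, 5), (law, Quin, 18, Omega, 7), (law, Sam, 4, Beta, 5), (law, Sam, 4, Beta, 7), (law, Yan, 3, Alpha, 5), (law, Yan, 3, Alpha, 7), (law, Zed, 27, Alpha, 5), (law, Zed, 27, Alpha, 7)}
(Student ⨝ Course) ⋈ Teacher (natural join on credits): {(law, Eve, 30, Delta, 5, 11, C), (law, Eve, 30, Delta, 7, 23, A), (law, Ned, 23, Atlas, 5, 11, C), (law, Ned, 23, Atlas, 7, 23, A), (law, Quin, 18, Omega, 5, 11, C), (law, Quin, 18, Omega, 7, 23, A), (law, Sam, 4, Beta, 5, 11, C), (law, Sam, 4, Beta, 7, 23, A), (law, Yan, 3, Alpha, 5, 11, C), (law, Yan, 3, Alpha, 7, 23, A), (law, Zed, 27, Alpha, 5, 11, C), (law, Zed, 27, Alpha, 7, 23, A)}
Selection grade ≠ C: {(law, Eve, 30, Delta, 7, 23, A), (law, Ned, 23, Atlas, 7, 23, A), (law, Quin, 18, Omega, 7, 23, A), (law, Sam, 4, Beta, 7, 23, A), (law, Yan, 3, Alpha, 7, 23, A), (law, Zed, 27, Alpha, 7, 23, A)}
Projecting to cid, sid, title: {(law, 18, Omega), (law, 23, Atlas), (law, 27, Alpha), (law, 3, Alpha), (law, 30, Delta), (law, 4, Beta)}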